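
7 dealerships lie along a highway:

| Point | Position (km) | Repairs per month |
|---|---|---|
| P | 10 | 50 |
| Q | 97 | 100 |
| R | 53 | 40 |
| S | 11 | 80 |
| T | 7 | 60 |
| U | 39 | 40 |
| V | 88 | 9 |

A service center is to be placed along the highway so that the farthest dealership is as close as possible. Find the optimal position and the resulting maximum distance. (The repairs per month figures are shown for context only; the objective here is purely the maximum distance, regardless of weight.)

The 1-center on a line is the midpoint of the two extreme points: leftmost at 7, rightmost at 97.
Optimal location = (7 + 97)/2 = 52; maximum distance = (97 − 7)/2 = 45.

location 52, max distance 45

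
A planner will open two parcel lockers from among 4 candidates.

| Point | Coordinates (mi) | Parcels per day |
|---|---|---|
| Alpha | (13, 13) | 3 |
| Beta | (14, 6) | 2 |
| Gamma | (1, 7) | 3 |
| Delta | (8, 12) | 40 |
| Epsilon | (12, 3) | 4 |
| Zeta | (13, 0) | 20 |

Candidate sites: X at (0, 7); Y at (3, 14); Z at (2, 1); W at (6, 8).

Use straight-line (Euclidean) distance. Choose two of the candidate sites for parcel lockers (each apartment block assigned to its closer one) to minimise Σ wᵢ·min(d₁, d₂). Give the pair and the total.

{X, W}, total 468.0

Evaluate every pair (each demand assigned to the nearer of the two):
  {X, W}: total = 468.0
  {Y, W}: total = 480.3
  {Z, W}: total = 480.3
  {Y, Z}: total = 551.5
  {X, Y}: total = 621.7
  {X, Z}: total = 711.0
Best pair: {X, W} with total 468.0.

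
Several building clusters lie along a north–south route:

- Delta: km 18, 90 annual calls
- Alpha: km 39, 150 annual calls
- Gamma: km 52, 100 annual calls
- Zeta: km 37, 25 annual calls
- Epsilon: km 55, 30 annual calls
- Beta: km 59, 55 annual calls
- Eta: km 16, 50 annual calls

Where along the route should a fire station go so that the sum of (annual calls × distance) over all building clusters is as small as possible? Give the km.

x = 39

For a sum of weighted absolute distances on a line, the optimum is the weighted median (not the mean). Total weight W = 500; half-weight = 250.
Sort by position and accumulate weight:
  km 16 (Eta, w=50) → cum 50
  km 18 (Delta, w=90) → cum 140
  km 37 (Zeta, w=25) → cum 165
  km 39 (Alpha, w=150) → cum 315  ≥ 250 → median here
  km 52 (Gamma, w=100) → cum 415
  km 55 (Epsilon, w=30) → cum 445
  km 59 (Beta, w=55) → cum 500
Optimal location: km 39.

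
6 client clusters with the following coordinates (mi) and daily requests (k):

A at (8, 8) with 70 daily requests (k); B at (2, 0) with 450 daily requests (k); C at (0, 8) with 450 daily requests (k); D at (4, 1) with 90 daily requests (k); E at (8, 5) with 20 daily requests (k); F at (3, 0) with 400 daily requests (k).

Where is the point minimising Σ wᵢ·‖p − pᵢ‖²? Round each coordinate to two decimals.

The minimiser of Σwᵢ‖p−pᵢ‖² is the weighted centroid p* = (Σwᵢpᵢ)/(Σwᵢ).
Σwᵢ = 1480.
Σwᵢxᵢ = 70·8 + 450·2 + 450·0 + 90·4 + 20·8 + 400·3 = 3180.
Σwᵢyᵢ = 70·8 + 450·0 + 450·8 + 90·1 + 20·5 + 400·0 = 4350.
x* = 3180/1480 = 2.15, y* = 4350/1480 = 2.94.

(2.15, 2.94)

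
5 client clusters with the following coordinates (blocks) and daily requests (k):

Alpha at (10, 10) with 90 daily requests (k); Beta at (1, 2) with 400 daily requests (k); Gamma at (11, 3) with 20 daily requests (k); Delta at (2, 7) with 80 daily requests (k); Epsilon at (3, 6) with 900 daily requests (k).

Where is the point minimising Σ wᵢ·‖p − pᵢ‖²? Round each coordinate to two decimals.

(2.94, 5.18)

The minimiser of Σwᵢ‖p−pᵢ‖² is the weighted centroid p* = (Σwᵢpᵢ)/(Σwᵢ).
Σwᵢ = 1490.
Σwᵢxᵢ = 90·10 + 400·1 + 20·11 + 80·2 + 900·3 = 4380.
Σwᵢyᵢ = 90·10 + 400·2 + 20·3 + 80·7 + 900·6 = 7720.
x* = 4380/1490 = 2.94, y* = 7720/1490 = 5.18.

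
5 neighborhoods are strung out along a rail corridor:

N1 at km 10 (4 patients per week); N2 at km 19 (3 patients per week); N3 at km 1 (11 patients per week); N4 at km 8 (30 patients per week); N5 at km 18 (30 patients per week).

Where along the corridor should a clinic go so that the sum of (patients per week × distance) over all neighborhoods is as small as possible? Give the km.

For a sum of weighted absolute distances on a line, the optimum is the weighted median (not the mean). Total weight W = 78; half-weight = 39.
Sort by position and accumulate weight:
  km 1 (N3, w=11) → cum 11
  km 8 (N4, w=30) → cum 41  ≥ 39 → median here
  km 10 (N1, w=4) → cum 45
  km 18 (N5, w=30) → cum 75
  km 19 (N2, w=3) → cum 78
Optimal location: km 8.

x = 8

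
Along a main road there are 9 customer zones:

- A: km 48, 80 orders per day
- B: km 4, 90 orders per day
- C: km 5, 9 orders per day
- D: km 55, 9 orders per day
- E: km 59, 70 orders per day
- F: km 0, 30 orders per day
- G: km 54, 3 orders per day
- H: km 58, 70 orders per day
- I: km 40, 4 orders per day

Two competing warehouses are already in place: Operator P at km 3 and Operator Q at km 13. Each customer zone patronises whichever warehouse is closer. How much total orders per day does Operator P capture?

The indifferent point is the midpoint (3+13)/2 = 8; customer zones left of it (closer to Operator P at 3) go to Operator P, those right go to Operator Q.
  F at 0 (w=30) → Operator P
  B at 4 (w=90) → Operator P
  C at 5 (w=9) → Operator P
  I at 40 (w=4) → Operator Q
  A at 48 (w=80) → Operator Q
  G at 54 (w=3) → Operator Q
  D at 55 (w=9) → Operator Q
  H at 58 (w=70) → Operator Q
  E at 59 (w=70) → Operator Q
Operator P captures 129; Operator Q captures 236.

129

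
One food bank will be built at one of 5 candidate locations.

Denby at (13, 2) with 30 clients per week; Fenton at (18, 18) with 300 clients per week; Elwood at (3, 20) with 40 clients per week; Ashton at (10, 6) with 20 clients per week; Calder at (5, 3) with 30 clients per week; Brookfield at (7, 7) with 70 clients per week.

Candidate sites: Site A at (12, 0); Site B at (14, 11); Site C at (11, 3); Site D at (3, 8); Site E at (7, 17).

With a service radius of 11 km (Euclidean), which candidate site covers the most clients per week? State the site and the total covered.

Site B, covering 420

Coverage radius r = 11 km; a point is covered iff (Δx)²+(Δy)² ≤ 11² = 121.
  Site A (12, 0): covers {Denby, Ashton, Calder, Brookfield} → 150
  Site B (14, 11): covers {Denby, Fenton, Ashton, Brookfield} → 420
  Site C (11, 3): covers {Denby, Ashton, Calder, Brookfield} → 150
  Site D (3, 8): covers {Ashton, Calder, Brookfield} → 120
  Site E (7, 17): covers {Elwood, Brookfield} → 110
Maximum coverage at Site B: 420 clients per week.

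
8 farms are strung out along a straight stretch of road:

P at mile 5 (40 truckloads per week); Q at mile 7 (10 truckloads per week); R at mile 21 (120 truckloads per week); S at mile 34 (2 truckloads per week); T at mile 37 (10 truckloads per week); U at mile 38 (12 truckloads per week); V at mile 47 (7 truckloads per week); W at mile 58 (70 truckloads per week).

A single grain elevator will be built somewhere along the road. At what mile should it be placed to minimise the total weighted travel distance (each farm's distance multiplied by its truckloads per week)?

x = 21

For a sum of weighted absolute distances on a line, the optimum is the weighted median (not the mean). Total weight W = 271; half-weight = 135.5.
Sort by position and accumulate weight:
  mile 5 (P, w=40) → cum 40
  mile 7 (Q, w=10) → cum 50
  mile 21 (R, w=120) → cum 170  ≥ 135.5 → median here
  mile 34 (S, w=2) → cum 172
  mile 37 (T, w=10) → cum 182
  mile 38 (U, w=12) → cum 194
  mile 47 (V, w=7) → cum 201
  mile 58 (W, w=70) → cum 271
Optimal location: mile 21.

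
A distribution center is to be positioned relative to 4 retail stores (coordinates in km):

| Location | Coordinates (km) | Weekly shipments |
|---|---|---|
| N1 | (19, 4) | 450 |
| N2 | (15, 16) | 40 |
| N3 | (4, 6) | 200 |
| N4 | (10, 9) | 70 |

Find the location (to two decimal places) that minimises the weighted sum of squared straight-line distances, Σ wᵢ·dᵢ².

The minimiser of Σwᵢ‖p−pᵢ‖² is the weighted centroid p* = (Σwᵢpᵢ)/(Σwᵢ).
Σwᵢ = 760.
Σwᵢxᵢ = 450·19 + 40·15 + 200·4 + 70·10 = 10650.
Σwᵢyᵢ = 450·4 + 40·16 + 200·6 + 70·9 = 4270.
x* = 10650/760 = 14.01, y* = 4270/760 = 5.62.

(14.01, 5.62)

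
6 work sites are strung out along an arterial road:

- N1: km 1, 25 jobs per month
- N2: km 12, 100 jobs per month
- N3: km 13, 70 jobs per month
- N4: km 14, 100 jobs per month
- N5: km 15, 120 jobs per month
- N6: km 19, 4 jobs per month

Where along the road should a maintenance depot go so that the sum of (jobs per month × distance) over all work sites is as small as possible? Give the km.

x = 14

For a sum of weighted absolute distances on a line, the optimum is the weighted median (not the mean). Total weight W = 419; half-weight = 209.5.
Sort by position and accumulate weight:
  km 1 (N1, w=25) → cum 25
  km 12 (N2, w=100) → cum 125
  km 13 (N3, w=70) → cum 195
  km 14 (N4, w=100) → cum 295  ≥ 209.5 → median here
  km 15 (N5, w=120) → cum 415
  km 19 (N6, w=4) → cum 419
Optimal location: km 14.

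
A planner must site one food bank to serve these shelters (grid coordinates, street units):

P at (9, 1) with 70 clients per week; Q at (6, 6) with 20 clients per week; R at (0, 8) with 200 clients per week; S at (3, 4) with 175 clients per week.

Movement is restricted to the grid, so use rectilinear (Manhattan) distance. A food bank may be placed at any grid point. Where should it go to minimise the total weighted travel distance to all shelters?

Manhattan distance separates: Σwᵢ(|x−xᵢ|+|y−yᵢ|) = Σwᵢ|x−xᵢ| + Σwᵢ|y−yᵢ|, so x and y are optimised independently as 1-D weighted medians.
Total weight W = 465; half = 232.5.
x-coordinate, sorted with cumulative weight:
  x=0 (R, w=200) cum 200
  x=3 (S, w=175) cum 375  ← median
  x=6 (Q, w=20) cum 395
  x=9 (P, w=70) cum 465
⇒ x* = 3
y-coordinate, sorted with cumulative weight:
  y=1 (P, w=70) cum 70
  y=4 (S, w=175) cum 245  ← median
  y=6 (Q, w=20) cum 265
  y=8 (R, w=200) cum 465
⇒ y* = 4

(3, 4)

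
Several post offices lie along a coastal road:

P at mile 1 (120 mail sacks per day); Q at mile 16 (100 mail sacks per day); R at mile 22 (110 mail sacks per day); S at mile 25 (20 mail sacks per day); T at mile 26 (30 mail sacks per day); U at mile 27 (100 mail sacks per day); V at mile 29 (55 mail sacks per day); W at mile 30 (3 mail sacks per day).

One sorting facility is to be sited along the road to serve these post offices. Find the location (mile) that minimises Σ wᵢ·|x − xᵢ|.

x = 22

For a sum of weighted absolute distances on a line, the optimum is the weighted median (not the mean). Total weight W = 538; half-weight = 269.
Sort by position and accumulate weight:
  mile 1 (P, w=120) → cum 120
  mile 16 (Q, w=100) → cum 220
  mile 22 (R, w=110) → cum 330  ≥ 269 → median here
  mile 25 (S, w=20) → cum 350
  mile 26 (T, w=30) → cum 380
  mile 27 (U, w=100) → cum 480
  mile 29 (V, w=55) → cum 535
  mile 30 (W, w=3) → cum 538
Optimal location: mile 22.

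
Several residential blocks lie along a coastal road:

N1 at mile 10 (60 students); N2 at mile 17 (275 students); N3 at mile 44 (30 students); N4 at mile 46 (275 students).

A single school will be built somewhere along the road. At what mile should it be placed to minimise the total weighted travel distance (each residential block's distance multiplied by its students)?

x = 17

For a sum of weighted absolute distances on a line, the optimum is the weighted median (not the mean). Total weight W = 640; half-weight = 320.
Sort by position and accumulate weight:
  mile 10 (N1, w=60) → cum 60
  mile 17 (N2, w=275) → cum 335  ≥ 320 → median here
  mile 44 (N3, w=30) → cum 365
  mile 46 (N4, w=275) → cum 640
Optimal location: mile 17.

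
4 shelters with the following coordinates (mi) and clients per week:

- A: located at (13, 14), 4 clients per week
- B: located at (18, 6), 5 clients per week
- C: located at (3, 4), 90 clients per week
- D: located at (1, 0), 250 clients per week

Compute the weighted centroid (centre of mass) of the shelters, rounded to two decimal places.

(1.90, 1.28)

The minimiser of Σwᵢ‖p−pᵢ‖² is the weighted centroid p* = (Σwᵢpᵢ)/(Σwᵢ).
Σwᵢ = 349.
Σwᵢxᵢ = 4·13 + 5·18 + 90·3 + 250·1 = 662.
Σwᵢyᵢ = 4·14 + 5·6 + 90·4 + 250·0 = 446.
x* = 662/349 = 1.90, y* = 446/349 = 1.28.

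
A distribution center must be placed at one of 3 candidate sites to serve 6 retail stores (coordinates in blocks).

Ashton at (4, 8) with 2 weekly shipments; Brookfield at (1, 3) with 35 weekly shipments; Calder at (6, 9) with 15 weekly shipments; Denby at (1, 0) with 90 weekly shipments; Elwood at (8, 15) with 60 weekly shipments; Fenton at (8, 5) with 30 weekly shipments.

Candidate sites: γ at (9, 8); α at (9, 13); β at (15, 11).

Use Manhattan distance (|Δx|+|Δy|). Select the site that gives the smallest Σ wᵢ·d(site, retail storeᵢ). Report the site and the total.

Total weighted distance at each candidate:
  γ (9, 8): total = 2565
  α (9, 13): total = 3095
  β (15, 11): total = 4263
Minimum is at γ with total 2565 blocks.

γ, total 2565 blocks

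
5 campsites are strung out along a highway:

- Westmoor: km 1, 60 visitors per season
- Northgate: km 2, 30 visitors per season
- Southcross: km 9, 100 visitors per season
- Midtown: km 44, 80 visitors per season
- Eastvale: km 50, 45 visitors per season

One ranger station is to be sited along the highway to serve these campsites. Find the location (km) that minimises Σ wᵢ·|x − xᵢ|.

For a sum of weighted absolute distances on a line, the optimum is the weighted median (not the mean). Total weight W = 315; half-weight = 157.5.
Sort by position and accumulate weight:
  km 1 (Westmoor, w=60) → cum 60
  km 2 (Northgate, w=30) → cum 90
  km 9 (Southcross, w=100) → cum 190  ≥ 157.5 → median here
  km 44 (Midtown, w=80) → cum 270
  km 50 (Eastvale, w=45) → cum 315
Optimal location: km 9.

x = 9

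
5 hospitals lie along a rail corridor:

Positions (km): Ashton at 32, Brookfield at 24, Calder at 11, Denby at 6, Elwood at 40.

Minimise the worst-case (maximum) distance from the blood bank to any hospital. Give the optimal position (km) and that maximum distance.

location 23, max distance 17

The 1-center on a line is the midpoint of the two extreme points: leftmost at 6, rightmost at 40.
Optimal location = (6 + 40)/2 = 23; maximum distance = (40 − 6)/2 = 17.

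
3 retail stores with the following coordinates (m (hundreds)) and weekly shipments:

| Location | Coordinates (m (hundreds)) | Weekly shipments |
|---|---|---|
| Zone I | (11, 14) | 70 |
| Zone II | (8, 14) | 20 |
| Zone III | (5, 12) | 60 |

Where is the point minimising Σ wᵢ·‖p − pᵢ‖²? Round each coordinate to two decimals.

(8.20, 13.20)

The minimiser of Σwᵢ‖p−pᵢ‖² is the weighted centroid p* = (Σwᵢpᵢ)/(Σwᵢ).
Σwᵢ = 150.
Σwᵢxᵢ = 70·11 + 20·8 + 60·5 = 1230.
Σwᵢyᵢ = 70·14 + 20·14 + 60·12 = 1980.
x* = 1230/150 = 8.20, y* = 1980/150 = 13.20.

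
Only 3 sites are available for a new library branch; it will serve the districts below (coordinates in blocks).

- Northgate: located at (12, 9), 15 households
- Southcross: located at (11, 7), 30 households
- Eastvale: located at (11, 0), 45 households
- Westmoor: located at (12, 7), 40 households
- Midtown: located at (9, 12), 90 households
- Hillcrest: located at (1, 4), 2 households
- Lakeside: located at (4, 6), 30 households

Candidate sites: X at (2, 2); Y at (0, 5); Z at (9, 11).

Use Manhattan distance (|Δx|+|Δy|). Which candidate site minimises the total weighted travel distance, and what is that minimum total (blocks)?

Z, total 1540 blocks

Total weighted distance at each candidate:
  X (2, 2): total = 3486
  Y (0, 5): total = 3504
  Z (9, 11): total = 1540
Minimum is at Z with total 1540 blocks.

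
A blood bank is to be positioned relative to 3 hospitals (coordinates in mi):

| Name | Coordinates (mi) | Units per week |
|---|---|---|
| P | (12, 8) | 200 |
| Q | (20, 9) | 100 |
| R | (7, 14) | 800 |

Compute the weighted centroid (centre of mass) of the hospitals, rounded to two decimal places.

The minimiser of Σwᵢ‖p−pᵢ‖² is the weighted centroid p* = (Σwᵢpᵢ)/(Σwᵢ).
Σwᵢ = 1100.
Σwᵢxᵢ = 200·12 + 100·20 + 800·7 = 10000.
Σwᵢyᵢ = 200·8 + 100·9 + 800·14 = 13700.
x* = 10000/1100 = 9.09, y* = 13700/1100 = 12.45.

(9.09, 12.45)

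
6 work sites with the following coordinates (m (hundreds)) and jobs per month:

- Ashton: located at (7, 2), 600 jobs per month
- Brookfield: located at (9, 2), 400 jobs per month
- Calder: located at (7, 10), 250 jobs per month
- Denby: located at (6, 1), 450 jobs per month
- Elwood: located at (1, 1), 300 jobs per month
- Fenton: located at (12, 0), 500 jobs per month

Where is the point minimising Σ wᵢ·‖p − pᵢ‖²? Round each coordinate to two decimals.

The minimiser of Σwᵢ‖p−pᵢ‖² is the weighted centroid p* = (Σwᵢpᵢ)/(Σwᵢ).
Σwᵢ = 2500.
Σwᵢxᵢ = 600·7 + 400·9 + 250·7 + 450·6 + 300·1 + 500·12 = 18550.
Σwᵢyᵢ = 600·2 + 400·2 + 250·10 + 450·1 + 300·1 + 500·0 = 5250.
x* = 18550/2500 = 7.42, y* = 5250/2500 = 2.10.

(7.42, 2.10)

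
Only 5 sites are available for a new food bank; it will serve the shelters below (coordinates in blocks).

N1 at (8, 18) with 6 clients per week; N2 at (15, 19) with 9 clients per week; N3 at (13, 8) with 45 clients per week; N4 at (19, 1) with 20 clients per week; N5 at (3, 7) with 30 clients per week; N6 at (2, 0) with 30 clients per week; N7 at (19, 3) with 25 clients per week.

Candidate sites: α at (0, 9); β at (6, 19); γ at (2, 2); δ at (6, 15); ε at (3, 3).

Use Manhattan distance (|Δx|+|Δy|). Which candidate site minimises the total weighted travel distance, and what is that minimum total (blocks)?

Total weighted distance at each candidate:
  α (0, 9): total = 2602
  β (6, 19): total = 3394
  γ (2, 2): total = 2217
  δ (6, 15): total = 2842
  ε (3, 3): total = 2047
Minimum is at ε with total 2047 blocks.

ε, total 2047 blocks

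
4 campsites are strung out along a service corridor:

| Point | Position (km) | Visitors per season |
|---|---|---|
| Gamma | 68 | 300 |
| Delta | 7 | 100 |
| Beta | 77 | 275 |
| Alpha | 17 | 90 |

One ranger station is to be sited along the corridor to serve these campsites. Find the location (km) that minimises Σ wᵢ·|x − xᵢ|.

For a sum of weighted absolute distances on a line, the optimum is the weighted median (not the mean). Total weight W = 765; half-weight = 382.5.
Sort by position and accumulate weight:
  km 7 (Delta, w=100) → cum 100
  km 17 (Alpha, w=90) → cum 190
  km 68 (Gamma, w=300) → cum 490  ≥ 382.5 → median here
  km 77 (Beta, w=275) → cum 765
Optimal location: km 68.

x = 68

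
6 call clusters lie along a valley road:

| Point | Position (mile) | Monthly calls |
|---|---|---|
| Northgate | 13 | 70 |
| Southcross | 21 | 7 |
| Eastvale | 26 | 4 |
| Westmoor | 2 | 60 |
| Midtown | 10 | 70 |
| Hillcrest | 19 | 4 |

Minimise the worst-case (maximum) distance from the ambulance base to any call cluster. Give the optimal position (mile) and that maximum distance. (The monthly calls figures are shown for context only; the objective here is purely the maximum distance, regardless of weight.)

location 14, max distance 12

The 1-center on a line is the midpoint of the two extreme points: leftmost at 2, rightmost at 26.
Optimal location = (2 + 26)/2 = 14; maximum distance = (26 − 2)/2 = 12.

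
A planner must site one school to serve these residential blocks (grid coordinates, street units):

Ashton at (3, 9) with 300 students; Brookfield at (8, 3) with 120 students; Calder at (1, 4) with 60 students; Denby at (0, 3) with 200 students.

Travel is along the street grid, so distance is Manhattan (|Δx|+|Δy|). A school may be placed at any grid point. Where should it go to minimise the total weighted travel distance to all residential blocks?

(3, 4)

Manhattan distance separates: Σwᵢ(|x−xᵢ|+|y−yᵢ|) = Σwᵢ|x−xᵢ| + Σwᵢ|y−yᵢ|, so x and y are optimised independently as 1-D weighted medians.
Total weight W = 680; half = 340.
x-coordinate, sorted with cumulative weight:
  x=0 (Denby, w=200) cum 200
  x=1 (Calder, w=60) cum 260
  x=3 (Ashton, w=300) cum 560  ← median
  x=8 (Brookfield, w=120) cum 680
⇒ x* = 3
y-coordinate, sorted with cumulative weight:
  y=3 (Brookfield, w=120) cum 120
  y=3 (Denby, w=200) cum 320
  y=4 (Calder, w=60) cum 380  ← median
  y=9 (Ashton, w=300) cum 680
⇒ y* = 4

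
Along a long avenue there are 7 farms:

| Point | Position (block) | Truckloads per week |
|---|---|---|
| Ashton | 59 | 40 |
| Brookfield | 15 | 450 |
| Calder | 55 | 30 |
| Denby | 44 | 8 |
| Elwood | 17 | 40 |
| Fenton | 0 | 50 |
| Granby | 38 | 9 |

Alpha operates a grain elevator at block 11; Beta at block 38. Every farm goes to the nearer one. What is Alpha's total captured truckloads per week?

The indifferent point is the midpoint (11+38)/2 = 24.5; farms left of it (closer to Alpha at 11) go to Alpha, those right go to Beta.
  Fenton at 0 (w=50) → Alpha
  Brookfield at 15 (w=450) → Alpha
  Elwood at 17 (w=40) → Alpha
  Granby at 38 (w=9) → Beta
  Denby at 44 (w=8) → Beta
  Calder at 55 (w=30) → Beta
  Ashton at 59 (w=40) → Beta
Alpha captures 540; Beta captures 87.

540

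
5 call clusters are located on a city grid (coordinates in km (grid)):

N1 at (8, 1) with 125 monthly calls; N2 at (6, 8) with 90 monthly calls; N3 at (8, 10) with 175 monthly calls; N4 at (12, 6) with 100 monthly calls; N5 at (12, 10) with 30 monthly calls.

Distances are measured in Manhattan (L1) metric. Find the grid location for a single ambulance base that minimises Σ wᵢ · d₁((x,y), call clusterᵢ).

Manhattan distance separates: Σwᵢ(|x−xᵢ|+|y−yᵢ|) = Σwᵢ|x−xᵢ| + Σwᵢ|y−yᵢ|, so x and y are optimised independently as 1-D weighted medians.
Total weight W = 520; half = 260.
x-coordinate, sorted with cumulative weight:
  x=6 (N2, w=90) cum 90
  x=8 (N1, w=125) cum 215
  x=8 (N3, w=175) cum 390  ← median
  x=12 (N4, w=100) cum 490
  x=12 (N5, w=30) cum 520
⇒ x* = 8
y-coordinate, sorted with cumulative weight:
  y=1 (N1, w=125) cum 125
  y=6 (N4, w=100) cum 225
  y=8 (N2, w=90) cum 315  ← median
  y=10 (N3, w=175) cum 490
  y=10 (N5, w=30) cum 520
⇒ y* = 8

(8, 8)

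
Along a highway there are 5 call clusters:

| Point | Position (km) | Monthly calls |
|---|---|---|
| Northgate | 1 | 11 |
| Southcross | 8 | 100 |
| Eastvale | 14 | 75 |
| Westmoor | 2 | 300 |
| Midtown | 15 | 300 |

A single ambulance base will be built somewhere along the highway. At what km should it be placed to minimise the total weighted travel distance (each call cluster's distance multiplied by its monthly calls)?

x = 8

For a sum of weighted absolute distances on a line, the optimum is the weighted median (not the mean). Total weight W = 786; half-weight = 393.
Sort by position and accumulate weight:
  km 1 (Northgate, w=11) → cum 11
  km 2 (Westmoor, w=300) → cum 311
  km 8 (Southcross, w=100) → cum 411  ≥ 393 → median here
  km 14 (Eastvale, w=75) → cum 486
  km 15 (Midtown, w=300) → cum 786
Optimal location: km 8.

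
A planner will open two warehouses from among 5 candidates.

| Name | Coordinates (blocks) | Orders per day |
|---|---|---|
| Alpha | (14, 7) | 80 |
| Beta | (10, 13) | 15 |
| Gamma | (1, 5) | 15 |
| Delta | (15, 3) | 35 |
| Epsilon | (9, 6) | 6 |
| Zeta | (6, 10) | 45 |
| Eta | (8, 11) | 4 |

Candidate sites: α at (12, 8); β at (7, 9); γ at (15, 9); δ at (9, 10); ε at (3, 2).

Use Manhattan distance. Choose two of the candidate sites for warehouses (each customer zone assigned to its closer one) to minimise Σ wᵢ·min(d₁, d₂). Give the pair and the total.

{β, γ}, total 837

Evaluate every pair (each demand assigned to the nearer of the two):
  {β, γ}: total = 837
  {γ, δ}: total = 872
  {α, β}: total = 907
  {α, δ}: total = 942
  {α, ε}: total = 1118
  {α, γ}: total = 1183
  {γ, ε}: total = 1200
  {δ, ε}: total = 1397
  {β, δ}: total = 1427
  {β, ε}: total = 1487
Best pair: {β, γ} with total 837.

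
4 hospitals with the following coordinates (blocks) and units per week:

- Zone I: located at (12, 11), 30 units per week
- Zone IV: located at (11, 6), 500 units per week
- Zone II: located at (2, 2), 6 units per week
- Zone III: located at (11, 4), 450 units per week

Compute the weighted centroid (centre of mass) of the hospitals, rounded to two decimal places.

The minimiser of Σwᵢ‖p−pᵢ‖² is the weighted centroid p* = (Σwᵢpᵢ)/(Σwᵢ).
Σwᵢ = 986.
Σwᵢxᵢ = 30·12 + 500·11 + 6·2 + 450·11 = 10822.
Σwᵢyᵢ = 30·11 + 500·6 + 6·2 + 450·4 = 5142.
x* = 10822/986 = 10.98, y* = 5142/986 = 5.22.

(10.98, 5.22)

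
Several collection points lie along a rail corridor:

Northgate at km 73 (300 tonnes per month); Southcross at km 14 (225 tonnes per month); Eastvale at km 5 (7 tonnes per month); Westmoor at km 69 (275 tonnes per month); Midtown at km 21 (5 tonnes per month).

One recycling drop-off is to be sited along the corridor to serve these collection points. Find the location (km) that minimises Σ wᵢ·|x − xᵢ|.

For a sum of weighted absolute distances on a line, the optimum is the weighted median (not the mean). Total weight W = 812; half-weight = 406.
Sort by position and accumulate weight:
  km 5 (Eastvale, w=7) → cum 7
  km 14 (Southcross, w=225) → cum 232
  km 21 (Midtown, w=5) → cum 237
  km 69 (Westmoor, w=275) → cum 512  ≥ 406 → median here
  km 73 (Northgate, w=300) → cum 812
Optimal location: km 69.

x = 69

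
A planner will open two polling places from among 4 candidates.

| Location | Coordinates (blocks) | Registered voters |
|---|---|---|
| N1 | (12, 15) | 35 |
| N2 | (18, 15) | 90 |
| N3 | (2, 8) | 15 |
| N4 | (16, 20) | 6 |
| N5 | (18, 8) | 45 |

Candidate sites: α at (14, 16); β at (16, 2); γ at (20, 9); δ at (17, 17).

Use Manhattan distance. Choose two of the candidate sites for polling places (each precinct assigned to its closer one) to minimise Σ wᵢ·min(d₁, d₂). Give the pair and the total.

{γ, δ}, total 959

Evaluate every pair (each demand assigned to the nearer of the two):
  {γ, δ}: total = 959
  {α, γ}: total = 1011
  {α, δ}: total = 1149
  {β, δ}: total = 1199
  {α, β}: total = 1251
  {β, γ}: total = 1720
Best pair: {γ, δ} with total 959.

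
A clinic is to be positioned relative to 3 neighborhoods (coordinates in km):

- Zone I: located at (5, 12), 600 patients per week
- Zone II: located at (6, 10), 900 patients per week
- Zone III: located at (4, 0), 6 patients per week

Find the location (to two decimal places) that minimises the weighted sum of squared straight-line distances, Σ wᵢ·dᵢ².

The minimiser of Σwᵢ‖p−pᵢ‖² is the weighted centroid p* = (Σwᵢpᵢ)/(Σwᵢ).
Σwᵢ = 1506.
Σwᵢxᵢ = 600·5 + 900·6 + 6·4 = 8424.
Σwᵢyᵢ = 600·12 + 900·10 + 6·0 = 16200.
x* = 8424/1506 = 5.59, y* = 16200/1506 = 10.76.

(5.59, 10.76)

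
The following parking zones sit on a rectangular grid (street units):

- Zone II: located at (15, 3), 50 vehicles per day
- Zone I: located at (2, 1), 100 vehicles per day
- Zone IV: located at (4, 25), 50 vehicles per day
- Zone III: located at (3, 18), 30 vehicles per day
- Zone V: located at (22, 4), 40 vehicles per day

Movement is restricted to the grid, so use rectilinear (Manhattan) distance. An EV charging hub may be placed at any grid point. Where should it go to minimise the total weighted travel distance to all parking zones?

Manhattan distance separates: Σwᵢ(|x−xᵢ|+|y−yᵢ|) = Σwᵢ|x−xᵢ| + Σwᵢ|y−yᵢ|, so x and y are optimised independently as 1-D weighted medians.
Total weight W = 270; half = 135.
x-coordinate, sorted with cumulative weight:
  x=2 (Zone I, w=100) cum 100
  x=3 (Zone III, w=30) cum 130
  x=4 (Zone IV, w=50) cum 180  ← median
  x=15 (Zone II, w=50) cum 230
  x=22 (Zone V, w=40) cum 270
⇒ x* = 4
y-coordinate, sorted with cumulative weight:
  y=1 (Zone I, w=100) cum 100
  y=3 (Zone II, w=50) cum 150  ← median
  y=4 (Zone V, w=40) cum 190
  y=18 (Zone III, w=30) cum 220
  y=25 (Zone IV, w=50) cum 270
⇒ y* = 3

(4, 3)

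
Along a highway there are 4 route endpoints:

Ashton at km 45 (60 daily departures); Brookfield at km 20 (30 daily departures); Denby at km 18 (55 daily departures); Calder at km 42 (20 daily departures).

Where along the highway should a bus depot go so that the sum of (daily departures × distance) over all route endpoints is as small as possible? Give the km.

For a sum of weighted absolute distances on a line, the optimum is the weighted median (not the mean). Total weight W = 165; half-weight = 82.5.
Sort by position and accumulate weight:
  km 18 (Denby, w=55) → cum 55
  km 20 (Brookfield, w=30) → cum 85  ≥ 82.5 → median here
  km 42 (Calder, w=20) → cum 105
  km 45 (Ashton, w=60) → cum 165
Optimal location: km 20.

x = 20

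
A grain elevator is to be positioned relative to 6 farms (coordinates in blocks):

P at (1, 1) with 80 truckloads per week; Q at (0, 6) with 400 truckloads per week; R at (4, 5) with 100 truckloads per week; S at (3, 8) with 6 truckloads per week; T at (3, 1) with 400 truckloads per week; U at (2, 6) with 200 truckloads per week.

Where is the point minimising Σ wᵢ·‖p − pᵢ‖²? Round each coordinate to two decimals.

The minimiser of Σwᵢ‖p−pᵢ‖² is the weighted centroid p* = (Σwᵢpᵢ)/(Σwᵢ).
Σwᵢ = 1186.
Σwᵢxᵢ = 80·1 + 400·0 + 100·4 + 6·3 + 400·3 + 200·2 = 2098.
Σwᵢyᵢ = 80·1 + 400·6 + 100·5 + 6·8 + 400·1 + 200·6 = 4628.
x* = 2098/1186 = 1.77, y* = 4628/1186 = 3.90.

(1.77, 3.90)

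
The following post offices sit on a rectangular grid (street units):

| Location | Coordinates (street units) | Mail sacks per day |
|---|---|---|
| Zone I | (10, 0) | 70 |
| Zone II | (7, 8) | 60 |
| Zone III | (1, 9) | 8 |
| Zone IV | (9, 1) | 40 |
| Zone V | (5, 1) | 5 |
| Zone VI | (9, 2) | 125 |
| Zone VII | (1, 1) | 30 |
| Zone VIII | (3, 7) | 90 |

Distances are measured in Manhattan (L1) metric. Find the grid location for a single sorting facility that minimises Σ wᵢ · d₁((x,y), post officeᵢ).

(9, 2)

Manhattan distance separates: Σwᵢ(|x−xᵢ|+|y−yᵢ|) = Σwᵢ|x−xᵢ| + Σwᵢ|y−yᵢ|, so x and y are optimised independently as 1-D weighted medians.
Total weight W = 428; half = 214.
x-coordinate, sorted with cumulative weight:
  x=1 (Zone III, w=8) cum 8
  x=1 (Zone VII, w=30) cum 38
  x=3 (Zone VIII, w=90) cum 128
  x=5 (Zone V, w=5) cum 133
  x=7 (Zone II, w=60) cum 193
  x=9 (Zone IV, w=40) cum 233  ← median
  x=9 (Zone VI, w=125) cum 358
  x=10 (Zone I, w=70) cum 428
⇒ x* = 9
y-coordinate, sorted with cumulative weight:
  y=0 (Zone I, w=70) cum 70
  y=1 (Zone IV, w=40) cum 110
  y=1 (Zone V, w=5) cum 115
  y=1 (Zone VII, w=30) cum 145
  y=2 (Zone VI, w=125) cum 270  ← median
  y=7 (Zone VIII, w=90) cum 360
  y=8 (Zone II, w=60) cum 420
  y=9 (Zone III, w=8) cum 428
⇒ y* = 2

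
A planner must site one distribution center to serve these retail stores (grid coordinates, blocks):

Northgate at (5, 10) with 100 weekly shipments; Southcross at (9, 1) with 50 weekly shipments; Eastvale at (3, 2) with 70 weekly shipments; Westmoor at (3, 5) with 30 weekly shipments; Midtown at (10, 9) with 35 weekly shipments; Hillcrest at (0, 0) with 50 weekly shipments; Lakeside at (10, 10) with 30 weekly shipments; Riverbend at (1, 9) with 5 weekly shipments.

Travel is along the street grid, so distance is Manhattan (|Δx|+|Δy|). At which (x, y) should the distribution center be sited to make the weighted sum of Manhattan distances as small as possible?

(5, 5)

Manhattan distance separates: Σwᵢ(|x−xᵢ|+|y−yᵢ|) = Σwᵢ|x−xᵢ| + Σwᵢ|y−yᵢ|, so x and y are optimised independently as 1-D weighted medians.
Total weight W = 370; half = 185.
x-coordinate, sorted with cumulative weight:
  x=0 (Hillcrest, w=50) cum 50
  x=1 (Riverbend, w=5) cum 55
  x=3 (Eastvale, w=70) cum 125
  x=3 (Westmoor, w=30) cum 155
  x=5 (Northgate, w=100) cum 255  ← median
  x=9 (Southcross, w=50) cum 305
  x=10 (Midtown, w=35) cum 340
  x=10 (Lakeside, w=30) cum 370
⇒ x* = 5
y-coordinate, sorted with cumulative weight:
  y=0 (Hillcrest, w=50) cum 50
  y=1 (Southcross, w=50) cum 100
  y=2 (Eastvale, w=70) cum 170
  y=5 (Westmoor, w=30) cum 200  ← median
  y=9 (Midtown, w=35) cum 235
  y=9 (Riverbend, w=5) cum 240
  y=10 (Northgate, w=100) cum 340
  y=10 (Lakeside, w=30) cum 370
⇒ y* = 5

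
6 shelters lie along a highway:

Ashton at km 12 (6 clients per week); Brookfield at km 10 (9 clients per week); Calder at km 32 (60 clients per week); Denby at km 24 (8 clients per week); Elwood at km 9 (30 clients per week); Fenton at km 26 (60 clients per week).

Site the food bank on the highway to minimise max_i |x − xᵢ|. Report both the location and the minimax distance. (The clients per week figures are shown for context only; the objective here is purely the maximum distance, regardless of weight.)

The 1-center on a line is the midpoint of the two extreme points: leftmost at 9, rightmost at 32.
Optimal location = (9 + 32)/2 = 20.5; maximum distance = (32 − 9)/2 = 11.5.

location 20.5, max distance 11.5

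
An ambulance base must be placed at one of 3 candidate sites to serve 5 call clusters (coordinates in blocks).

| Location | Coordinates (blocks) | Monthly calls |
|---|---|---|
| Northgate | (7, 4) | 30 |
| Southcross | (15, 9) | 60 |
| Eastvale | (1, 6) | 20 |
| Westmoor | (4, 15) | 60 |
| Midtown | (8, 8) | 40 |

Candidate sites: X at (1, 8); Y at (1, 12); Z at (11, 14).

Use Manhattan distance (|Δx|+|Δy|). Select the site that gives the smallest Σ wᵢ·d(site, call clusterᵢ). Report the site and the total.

Total weighted distance at each candidate:
  X (1, 8): total = 2120
  Y (1, 12): total = 2360
  Z (11, 14): total = 2160
Minimum is at X with total 2120 blocks.

X, total 2120 blocks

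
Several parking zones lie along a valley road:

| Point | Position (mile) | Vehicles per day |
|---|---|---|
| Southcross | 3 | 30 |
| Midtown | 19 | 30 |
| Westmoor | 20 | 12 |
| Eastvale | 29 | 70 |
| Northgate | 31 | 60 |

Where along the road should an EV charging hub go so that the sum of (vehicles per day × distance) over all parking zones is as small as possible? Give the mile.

x = 29

For a sum of weighted absolute distances on a line, the optimum is the weighted median (not the mean). Total weight W = 202; half-weight = 101.
Sort by position and accumulate weight:
  mile 3 (Southcross, w=30) → cum 30
  mile 19 (Midtown, w=30) → cum 60
  mile 20 (Westmoor, w=12) → cum 72
  mile 29 (Eastvale, w=70) → cum 142  ≥ 101 → median here
  mile 31 (Northgate, w=60) → cum 202
Optimal location: mile 29.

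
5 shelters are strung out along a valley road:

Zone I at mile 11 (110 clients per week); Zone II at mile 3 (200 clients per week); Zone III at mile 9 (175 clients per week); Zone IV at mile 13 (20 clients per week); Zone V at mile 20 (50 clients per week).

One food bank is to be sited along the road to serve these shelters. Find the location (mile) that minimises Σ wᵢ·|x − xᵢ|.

x = 9

For a sum of weighted absolute distances on a line, the optimum is the weighted median (not the mean). Total weight W = 555; half-weight = 277.5.
Sort by position and accumulate weight:
  mile 3 (Zone II, w=200) → cum 200
  mile 9 (Zone III, w=175) → cum 375  ≥ 277.5 → median here
  mile 11 (Zone I, w=110) → cum 485
  mile 13 (Zone IV, w=20) → cum 505
  mile 20 (Zone V, w=50) → cum 555
Optimal location: mile 9.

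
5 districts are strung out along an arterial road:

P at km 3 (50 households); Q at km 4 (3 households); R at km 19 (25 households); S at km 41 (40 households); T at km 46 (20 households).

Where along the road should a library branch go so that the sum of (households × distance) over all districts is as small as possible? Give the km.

For a sum of weighted absolute distances on a line, the optimum is the weighted median (not the mean). Total weight W = 138; half-weight = 69.
Sort by position and accumulate weight:
  km 3 (P, w=50) → cum 50
  km 4 (Q, w=3) → cum 53
  km 19 (R, w=25) → cum 78  ≥ 69 → median here
  km 41 (S, w=40) → cum 118
  km 46 (T, w=20) → cum 138
Optimal location: km 19.

x = 19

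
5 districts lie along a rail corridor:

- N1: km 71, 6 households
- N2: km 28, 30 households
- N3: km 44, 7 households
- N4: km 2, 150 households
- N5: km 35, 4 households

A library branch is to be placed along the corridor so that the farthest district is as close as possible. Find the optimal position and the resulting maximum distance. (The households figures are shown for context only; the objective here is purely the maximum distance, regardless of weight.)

The 1-center on a line is the midpoint of the two extreme points: leftmost at 2, rightmost at 71.
Optimal location = (2 + 71)/2 = 36.5; maximum distance = (71 − 2)/2 = 34.5.

location 36.5, max distance 34.5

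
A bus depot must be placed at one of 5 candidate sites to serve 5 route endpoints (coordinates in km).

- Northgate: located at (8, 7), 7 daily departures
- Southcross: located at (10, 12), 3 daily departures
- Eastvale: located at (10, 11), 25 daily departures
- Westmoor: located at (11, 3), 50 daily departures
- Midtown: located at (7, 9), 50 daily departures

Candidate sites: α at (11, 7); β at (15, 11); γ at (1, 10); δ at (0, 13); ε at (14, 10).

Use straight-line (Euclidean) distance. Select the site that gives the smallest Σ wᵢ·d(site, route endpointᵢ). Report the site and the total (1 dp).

α, total 563.0 km

Total weighted distance at each candidate:
  α (11, 7): total = 563.0
  β (15, 11): total = 1056.3
  γ (1, 10): total = 1221.8
  δ (0, 13): total = 1501.5
  ε (14, 10): total = 897.8
Minimum is at α with total 563.0 km.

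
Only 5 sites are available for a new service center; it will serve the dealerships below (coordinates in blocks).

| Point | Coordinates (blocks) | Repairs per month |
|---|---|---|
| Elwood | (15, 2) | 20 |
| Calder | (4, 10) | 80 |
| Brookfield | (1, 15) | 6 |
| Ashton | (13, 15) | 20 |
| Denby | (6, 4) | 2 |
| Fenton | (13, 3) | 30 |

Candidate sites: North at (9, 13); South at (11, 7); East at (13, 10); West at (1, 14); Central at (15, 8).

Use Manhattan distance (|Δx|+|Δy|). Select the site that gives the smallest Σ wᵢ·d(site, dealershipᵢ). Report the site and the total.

East, total 1358 blocks

Total weighted distance at each candidate:
  North (9, 13): total = 1604
  South (11, 7): total = 1484
  East (13, 10): total = 1358
  West (1, 14): total = 2066
  Central (15, 8): total = 1702
Minimum is at East with total 1358 blocks.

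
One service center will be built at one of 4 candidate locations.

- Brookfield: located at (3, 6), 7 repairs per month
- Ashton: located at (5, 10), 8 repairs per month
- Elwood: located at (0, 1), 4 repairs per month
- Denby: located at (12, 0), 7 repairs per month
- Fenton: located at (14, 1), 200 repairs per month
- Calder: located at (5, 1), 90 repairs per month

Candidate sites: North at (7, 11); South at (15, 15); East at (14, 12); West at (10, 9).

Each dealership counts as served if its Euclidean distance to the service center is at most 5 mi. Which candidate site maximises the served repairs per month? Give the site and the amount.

Coverage radius r = 5 mi; a point is covered iff (Δx)²+(Δy)² ≤ 5² = 25.
  North (7, 11): covers {Ashton} → 8
  South (15, 15): covers {none} → 0
  East (14, 12): covers {none} → 0
  West (10, 9): covers {none} → 0
Maximum coverage at North: 8 repairs per month.

North, covering 8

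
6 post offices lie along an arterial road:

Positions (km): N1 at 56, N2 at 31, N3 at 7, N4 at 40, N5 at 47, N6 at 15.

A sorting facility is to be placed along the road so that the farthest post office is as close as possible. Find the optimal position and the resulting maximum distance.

The 1-center on a line is the midpoint of the two extreme points: leftmost at 7, rightmost at 56.
Optimal location = (7 + 56)/2 = 31.5; maximum distance = (56 − 7)/2 = 24.5.

location 31.5, max distance 24.5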